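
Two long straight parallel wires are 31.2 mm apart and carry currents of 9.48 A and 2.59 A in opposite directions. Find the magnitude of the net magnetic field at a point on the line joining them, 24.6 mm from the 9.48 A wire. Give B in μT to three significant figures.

Each long wire gives B = μ₀I/(2πd). Distances are d₁ = 0.0246 m and d₂ = 0.0066 m.
B₁ = 7.71×10⁻⁵ T, B₂ = 7.85×10⁻⁵ T.
Between antiparallel currents both contributions point the same way, so they add. B = B₁ + B₂ = 7.71×10⁻⁵ + 7.85×10⁻⁵ = 1.56×10⁻⁴ T.

B ≈ 156 μT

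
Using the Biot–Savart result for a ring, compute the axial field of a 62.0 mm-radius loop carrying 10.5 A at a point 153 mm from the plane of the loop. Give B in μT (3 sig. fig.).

On the axis of a circular loop, B = μ₀IR² / [2(R²+z²)^(3/2)].
R² + z² = (0.062)² + (0.153)² = 0.02725 m², and (R²+z²)^(3/2) = 4.50×10⁻³ m³.
B = (4π×10⁻⁷ × 10.5 × 0.003844) / (2 × 4.50×10⁻³) = 5.64×10⁻⁶ T.

B ≈ 5.64 μT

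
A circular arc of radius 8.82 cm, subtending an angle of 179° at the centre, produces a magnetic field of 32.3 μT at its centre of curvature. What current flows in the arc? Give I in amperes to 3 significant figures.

For a circular arc, B = μ₀Iφ/(4πR) with φ in radians; here φ = 3.124 rad.
So I = 4πRB/(μ₀φ) = 4π × 0.0882 × 3.23×10⁻⁵ / (4π×10⁻⁷ × 3.124) = 9.12 A.

I ≈ 9.12 A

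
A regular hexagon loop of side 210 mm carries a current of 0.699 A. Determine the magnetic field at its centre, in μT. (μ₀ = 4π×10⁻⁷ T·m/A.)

Each side is a finite straight segment at perpendicular distance d = a/(2 tan(π/6)) = 0.1819 m from the centre, with end-angles ±π/6.
One side contributes B₁ = (μ₀I/4πd)·2 sin(π/6) = 3.84×10⁻⁷ T.
All 6 sides add in the same direction: B = 6 × 3.84×10⁻⁷ = 2.31×10⁻⁶ T.

B ≈ 2.31 μT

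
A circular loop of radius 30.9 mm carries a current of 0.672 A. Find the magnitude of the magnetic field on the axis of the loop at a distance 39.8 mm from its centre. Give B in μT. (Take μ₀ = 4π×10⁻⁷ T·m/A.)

B ≈ 3.15 μT

On the axis of a circular loop, B = μ₀IR² / [2(R²+z²)^(3/2)].
R² + z² = (0.0309)² + (0.0398)² = 0.002539 m², and (R²+z²)^(3/2) = 1.28×10⁻⁴ m³.
B = (4π×10⁻⁷ × 0.672 × 0.0009548) / (2 × 1.28×10⁻⁴) = 3.15×10⁻⁶ T.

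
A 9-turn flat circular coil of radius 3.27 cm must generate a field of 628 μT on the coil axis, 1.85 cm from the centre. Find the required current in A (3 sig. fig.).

For an N-turn coil, B = Nμ₀IR²/[2(R²+z²)^(3/2)] with R = 0.0327 m, z = 0.0185 m, so I = 2B(R²+z²)^(3/2)/(Nμ₀R²) = 2 × 6.28×10⁻⁴ × 5.30×10⁻⁵ / (9 × 4π×10⁻⁷ × 0.001069) = 5.51 A.

I ≈ 5.51 A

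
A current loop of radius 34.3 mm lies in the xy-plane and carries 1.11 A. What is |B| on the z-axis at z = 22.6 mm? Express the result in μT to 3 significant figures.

B ≈ 11.8 μT

On the axis of a circular loop, B = μ₀IR² / [2(R²+z²)^(3/2)].
R² + z² = (0.0343)² + (0.0226)² = 0.001687 m², and (R²+z²)^(3/2) = 6.93×10⁻⁵ m³.
B = (4π×10⁻⁷ × 1.11 × 0.001176) / (2 × 6.93×10⁻⁵) = 1.18×10⁻⁵ T.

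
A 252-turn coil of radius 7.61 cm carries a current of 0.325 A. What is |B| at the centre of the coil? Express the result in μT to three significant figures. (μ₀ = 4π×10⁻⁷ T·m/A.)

For an N-turn flat coil, B = Nμ₀I/(2R) with R = 0.0761 m.
B = 252 × 2.68×10⁻⁶ T = 6.76×10⁻⁴ T.

B ≈ 676 μT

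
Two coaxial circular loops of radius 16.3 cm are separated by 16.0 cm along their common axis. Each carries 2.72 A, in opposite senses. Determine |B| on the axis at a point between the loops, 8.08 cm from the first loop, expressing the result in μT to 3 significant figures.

B ≈ 0.0883 μT

Each loop contributes B = μ₀IR²/[2(R²+z²)^(3/2)] on the axis, with z measured from that loop.
Loop 1 (z = 0.0808 m): B₁ = 7.54×10⁻⁶ T. Loop 2 (z = 0.0792 m): B₂ = 7.63×10⁻⁶ T.
The fields oppose: B = |B₁ − B₂| = 8.83×10⁻⁸ T.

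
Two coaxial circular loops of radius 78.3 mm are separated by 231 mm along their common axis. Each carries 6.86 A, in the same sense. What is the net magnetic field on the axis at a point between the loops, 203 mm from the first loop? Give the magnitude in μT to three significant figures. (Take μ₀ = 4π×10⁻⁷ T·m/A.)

Each loop contributes B = μ₀IR²/[2(R²+z²)^(3/2)] on the axis, with z measured from that loop.
Loop 1 (z = 0.203 m): B₁ = 2.57×10⁻⁶ T. Loop 2 (z = 0.028 m): B₂ = 4.60×10⁻⁵ T.
The fields add: B = B₁ + B₂ = 4.85×10⁻⁵ T.

B ≈ 48.5 μT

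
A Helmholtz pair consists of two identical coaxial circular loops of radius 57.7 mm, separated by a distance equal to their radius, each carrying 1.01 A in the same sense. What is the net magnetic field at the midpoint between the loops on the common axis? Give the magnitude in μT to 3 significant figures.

B ≈ 15.7 μT

Each loop contributes B = μ₀IR²/[2(R²+z²)^(3/2)] on the axis, with z measured from that loop.
Loop 1 (z = 0.02885 m): B₁ = 7.87×10⁻⁶ T. Loop 2 (z = 0.02885 m): B₂ = 7.87×10⁻⁶ T.
The fields add: B = B₁ + B₂ = 1.57×10⁻⁵ T.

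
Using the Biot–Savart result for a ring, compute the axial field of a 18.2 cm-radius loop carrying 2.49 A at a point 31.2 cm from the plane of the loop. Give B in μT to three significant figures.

On the axis of a circular loop, B = μ₀IR² / [2(R²+z²)^(3/2)].
R² + z² = (0.182)² + (0.312)² = 0.1305 m², and (R²+z²)^(3/2) = 4.71×10⁻² m³.
B = (4π×10⁻⁷ × 2.49 × 0.03312) / (2 × 4.71×10⁻²) = 1.10×10⁻⁶ T.

B ≈ 1.10 μT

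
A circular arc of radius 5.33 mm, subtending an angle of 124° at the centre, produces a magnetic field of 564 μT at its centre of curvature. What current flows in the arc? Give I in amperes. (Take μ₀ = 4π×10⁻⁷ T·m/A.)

I ≈ 13.9 A

For a circular arc, B = μ₀Iφ/(4πR) with φ in radians; here φ = 2.164 rad.
So I = 4πRB/(μ₀φ) = 4π × 0.00533 × 5.64×10⁻⁴ / (4π×10⁻⁷ × 2.164) = 13.9 A.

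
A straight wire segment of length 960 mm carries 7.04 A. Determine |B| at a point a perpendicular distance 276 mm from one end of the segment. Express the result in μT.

B ≈ 2.45 μT

For a finite straight segment, B = (μ₀I/4πd)(sinθ₁ + sinθ₂), where θ₁, θ₂ are the angles from the perpendicular to each end.
The perpendicular foot is at one end, so the two end-offsets along the wire are 0 and L = 0.96 m.
sinθ₁ = 0/√(0²+0.276²) = 0.0000; sinθ₂ = 0.96/√(0.96²+0.276²) = 0.9611.
B = (4π×10⁻⁷ × 7.04) / (4π × 0.276) × (0.0000 + 0.9611) = 2.45×10⁻⁶ T.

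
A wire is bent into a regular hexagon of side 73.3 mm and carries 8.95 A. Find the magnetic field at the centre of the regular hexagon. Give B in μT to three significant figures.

B ≈ 84.6 μT

Each side is a finite straight segment at perpendicular distance d = a/(2 tan(π/6)) = 0.06348 m from the centre, with end-angles ±π/6.
One side contributes B₁ = (μ₀I/4πd)·2 sin(π/6) = 1.41×10⁻⁵ T.
All 6 sides add in the same direction: B = 6 × 1.41×10⁻⁵ = 8.46×10⁻⁵ T.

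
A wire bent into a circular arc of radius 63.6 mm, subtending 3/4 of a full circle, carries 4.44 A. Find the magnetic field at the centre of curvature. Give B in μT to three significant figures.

The Biot–Savart field of a circular arc at its centre is B = μ₀Iφ/(4πR), with φ = 4.712 rad.
B = (4π×10⁻⁷ × 4.44 × 4.712) / (4π × 0.0636) = 3.29×10⁻⁵ T.

B ≈ 32.9 μT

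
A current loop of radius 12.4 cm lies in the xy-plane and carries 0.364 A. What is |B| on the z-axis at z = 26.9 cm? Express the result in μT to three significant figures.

On the axis of a circular loop, B = μ₀IR² / [2(R²+z²)^(3/2)].
R² + z² = (0.124)² + (0.269)² = 0.08774 m², and (R²+z²)^(3/2) = 2.60×10⁻² m³.
B = (4π×10⁻⁷ × 0.364 × 0.01538) / (2 × 2.60×10⁻²) = 1.35×10⁻⁷ T.

B ≈ 0.135 μT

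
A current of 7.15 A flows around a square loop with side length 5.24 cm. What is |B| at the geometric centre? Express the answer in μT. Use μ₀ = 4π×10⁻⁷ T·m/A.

Each side is a finite straight segment at perpendicular distance d = a/(2 tan(π/4)) = 0.0262 m from the centre, with end-angles ±π/4.
One side contributes B₁ = (μ₀I/4πd)·2 sin(π/4) = 3.86×10⁻⁵ T.
All 4 sides add in the same direction: B = 4 × 3.86×10⁻⁵ = 1.54×10⁻⁴ T.

B ≈ 154 μT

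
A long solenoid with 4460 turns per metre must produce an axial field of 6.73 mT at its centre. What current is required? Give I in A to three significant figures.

I ≈ 1.20 A

Inside a long solenoid B = μ₀nI with n = 4460 m⁻¹, so I = B/(μ₀n).
I = 6.73×10⁻³ / (4π×10⁻⁷ × 4460) = 1.20 A.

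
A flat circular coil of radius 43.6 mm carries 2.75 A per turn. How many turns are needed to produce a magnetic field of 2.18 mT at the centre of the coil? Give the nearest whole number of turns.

For an N-turn coil, B = Nμ₀I/(2R). A single turn gives B₁ = 3.96×10⁻⁵ T with R = 0.0436 m.
N = B/B₁ = 2.18×10⁻³ / 3.96×10⁻⁵ = 55.01.

N = 55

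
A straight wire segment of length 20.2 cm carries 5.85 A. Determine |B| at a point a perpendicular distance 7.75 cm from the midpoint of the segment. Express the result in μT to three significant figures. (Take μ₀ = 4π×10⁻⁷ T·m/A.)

For a finite straight segment, B = (μ₀I/4πd)(sinθ₁ + sinθ₂), where θ₁, θ₂ are the angles from the perpendicular to each end.
The perpendicular from the point meets the wire at its midpoint, so each end is L/2 = 0.101 m away along the wire.
sinθ₁ = 0.101/√(0.101²+0.0775²) = 0.7934; sinθ₂ = 0.101/√(0.101²+0.0775²) = 0.7934.
B = (4π×10⁻⁷ × 5.85) / (4π × 0.0775) × (0.7934 + 0.7934) = 1.20×10⁻⁵ T.

B ≈ 12.0 μT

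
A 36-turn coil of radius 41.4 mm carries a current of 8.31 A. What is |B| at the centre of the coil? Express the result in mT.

For an N-turn flat coil, B = Nμ₀I/(2R) with R = 0.0414 m.
B = 36 × 1.26×10⁻⁴ T = 4.54×10⁻³ T.

B ≈ 4.54 mT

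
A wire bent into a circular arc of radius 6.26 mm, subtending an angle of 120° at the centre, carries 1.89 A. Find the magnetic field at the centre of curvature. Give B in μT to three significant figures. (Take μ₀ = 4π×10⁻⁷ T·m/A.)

B ≈ 63.2 μT

The Biot–Savart field of a circular arc at its centre is B = μ₀Iφ/(4πR), with φ = 2.094 rad.
B = (4π×10⁻⁷ × 1.89 × 2.094) / (4π × 0.00626) = 6.32×10⁻⁵ T.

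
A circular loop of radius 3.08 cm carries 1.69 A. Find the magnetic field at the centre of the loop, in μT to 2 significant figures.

At the centre of a circular loop the Biot–Savart law gives B = μ₀I/(2R).
B = (4π×10⁻⁷ × 1.69) / (2 × 0.0308) = 3.45×10⁻⁵ T.

B ≈ 34 μT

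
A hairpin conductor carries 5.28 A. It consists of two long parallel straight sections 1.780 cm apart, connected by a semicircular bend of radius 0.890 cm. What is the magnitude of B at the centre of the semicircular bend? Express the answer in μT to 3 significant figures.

The semicircular arc contributes B_arc = μ₀I·π/(4πR) = μ₀I/(4R) = 1.86×10⁻⁴ T.
Each semi-infinite lead is at perpendicular distance R = 0.0089 m from the centre, with the perpendicular foot at its near end, so it contributes μ₀I/(4πR); both point the same way, together 1.19×10⁻⁴ T.
Arc and leads all point the same direction: B = 1.86×10⁻⁴ + 1.19×10⁻⁴ = 3.05×10⁻⁴ T.

B ≈ 305 μT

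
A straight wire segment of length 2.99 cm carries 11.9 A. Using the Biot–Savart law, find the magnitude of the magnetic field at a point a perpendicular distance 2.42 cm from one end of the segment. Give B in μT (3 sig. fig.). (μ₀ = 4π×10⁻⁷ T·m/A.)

For a finite straight segment, B = (μ₀I/4πd)(sinθ₁ + sinθ₂), where θ₁, θ₂ are the angles from the perpendicular to each end.
The perpendicular foot is at one end, so the two end-offsets along the wire are 0 and L = 0.0299 m.
sinθ₁ = 0/√(0²+0.0242²) = 0.0000; sinθ₂ = 0.0299/√(0.0299²+0.0242²) = 0.7773.
B = (4π×10⁻⁷ × 11.9) / (4π × 0.0242) × (0.0000 + 0.7773) = 3.82×10⁻⁵ T.

B ≈ 38.2 μT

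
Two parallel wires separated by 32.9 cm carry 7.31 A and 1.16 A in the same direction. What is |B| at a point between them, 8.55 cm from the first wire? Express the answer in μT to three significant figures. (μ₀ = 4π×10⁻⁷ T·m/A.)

B ≈ 16.1 μT

Each long wire gives B = μ₀I/(2πd). Distances are d₁ = 0.0855 m and d₂ = 0.2435 m.
B₁ = 1.71×10⁻⁵ T, B₂ = 9.53×10⁻⁷ T.
Between parallel currents the two contributions point in opposite directions, so they subtract. B = |B₁ − B₂| = |1.71×10⁻⁵ − 9.53×10⁻⁷| = 1.61×10⁻⁵ T.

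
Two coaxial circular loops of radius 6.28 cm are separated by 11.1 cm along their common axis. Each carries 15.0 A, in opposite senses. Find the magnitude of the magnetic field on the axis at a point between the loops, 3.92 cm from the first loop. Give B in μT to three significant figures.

B ≈ 48.8 μT

Each loop contributes B = μ₀IR²/[2(R²+z²)^(3/2)] on the axis, with z measured from that loop.
Loop 1 (z = 0.0392 m): B₁ = 9.16×10⁻⁵ T. Loop 2 (z = 0.0718 m): B₂ = 4.28×10⁻⁵ T.
The fields oppose: B = |B₁ − B₂| = 4.88×10⁻⁵ T.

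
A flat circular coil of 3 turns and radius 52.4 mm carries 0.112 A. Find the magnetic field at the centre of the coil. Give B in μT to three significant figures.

B ≈ 4.03 μT

For an N-turn flat coil, B = Nμ₀I/(2R) with R = 0.0524 m.
B = 3 × 1.34×10⁻⁶ T = 4.03×10⁻⁶ T.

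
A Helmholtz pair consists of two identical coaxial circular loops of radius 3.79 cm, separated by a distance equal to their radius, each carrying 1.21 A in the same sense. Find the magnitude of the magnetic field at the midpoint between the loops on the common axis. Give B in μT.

Each loop contributes B = μ₀IR²/[2(R²+z²)^(3/2)] on the axis, with z measured from that loop.
Loop 1 (z = 0.01895 m): B₁ = 1.44×10⁻⁵ T. Loop 2 (z = 0.01895 m): B₂ = 1.44×10⁻⁵ T.
The fields add: B = B₁ + B₂ = 2.87×10⁻⁵ T.

B ≈ 28.7 μT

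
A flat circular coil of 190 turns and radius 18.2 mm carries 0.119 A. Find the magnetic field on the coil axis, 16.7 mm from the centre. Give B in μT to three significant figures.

B ≈ 312 μT

For an N-turn flat coil, B = Nμ₀IR²/[2(R²+z²)^(3/2)] with R = 0.0182 m, z = 0.0167 m.
B = 190 × 1.64×10⁻⁶ T = 3.12×10⁻⁴ T.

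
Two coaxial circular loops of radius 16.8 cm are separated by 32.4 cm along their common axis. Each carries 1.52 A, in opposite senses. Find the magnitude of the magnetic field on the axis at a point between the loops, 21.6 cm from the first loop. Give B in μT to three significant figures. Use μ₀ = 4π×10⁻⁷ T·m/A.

B ≈ 2.07 μT

Each loop contributes B = μ₀IR²/[2(R²+z²)^(3/2)] on the axis, with z measured from that loop.
Loop 1 (z = 0.216 m): B₁ = 1.32×10⁻⁶ T. Loop 2 (z = 0.108 m): B₂ = 3.38×10⁻⁶ T.
The fields oppose: B = |B₁ − B₂| = 2.07×10⁻⁶ T.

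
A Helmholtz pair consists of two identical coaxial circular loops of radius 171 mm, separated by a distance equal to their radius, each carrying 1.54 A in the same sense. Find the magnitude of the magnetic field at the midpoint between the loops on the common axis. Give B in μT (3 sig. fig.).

Each loop contributes B = μ₀IR²/[2(R²+z²)^(3/2)] on the axis, with z measured from that loop.
Loop 1 (z = 0.0855 m): B₁ = 4.05×10⁻⁶ T. Loop 2 (z = 0.0855 m): B₂ = 4.05×10⁻⁶ T.
The fields add: B = B₁ + B₂ = 8.10×10⁻⁶ T.

B ≈ 8.10 μT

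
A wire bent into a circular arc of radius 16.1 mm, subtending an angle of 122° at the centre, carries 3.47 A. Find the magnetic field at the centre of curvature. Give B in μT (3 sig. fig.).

The Biot–Savart field of a circular arc at its centre is B = μ₀Iφ/(4πR), with φ = 2.129 rad.
B = (4π×10⁻⁷ × 3.47 × 2.129) / (4π × 0.0161) = 4.59×10⁻⁵ T.

B ≈ 45.9 μT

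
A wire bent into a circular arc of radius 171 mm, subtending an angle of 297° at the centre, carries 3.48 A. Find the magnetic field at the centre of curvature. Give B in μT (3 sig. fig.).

B ≈ 10.5 μT

The Biot–Savart field of a circular arc at its centre is B = μ₀Iφ/(4πR), with φ = 5.184 rad.
B = (4π×10⁻⁷ × 3.48 × 5.184) / (4π × 0.171) = 1.05×10⁻⁵ T.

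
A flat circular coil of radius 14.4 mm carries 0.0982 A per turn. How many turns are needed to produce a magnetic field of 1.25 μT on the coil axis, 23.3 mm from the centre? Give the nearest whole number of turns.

For an N-turn coil, B = Nμ₀IR²/[2(R²+z²)^(3/2)]. A single turn gives B₁ = 6.23×10⁻⁷ T with R = 0.0144 m, z = 0.0233 m.
N = B/B₁ = 1.25×10⁻⁶ / 6.23×10⁻⁷ = 2.01.

N = 2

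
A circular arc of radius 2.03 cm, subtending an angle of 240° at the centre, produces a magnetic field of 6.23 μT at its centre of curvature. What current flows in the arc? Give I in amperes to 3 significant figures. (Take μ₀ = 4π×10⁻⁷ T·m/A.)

I ≈ 0.302 A

For a circular arc, B = μ₀Iφ/(4πR) with φ in radians; here φ = 4.189 rad.
So I = 4πRB/(μ₀φ) = 4π × 0.0203 × 6.23×10⁻⁶ / (4π×10⁻⁷ × 4.189) = 0.302 A.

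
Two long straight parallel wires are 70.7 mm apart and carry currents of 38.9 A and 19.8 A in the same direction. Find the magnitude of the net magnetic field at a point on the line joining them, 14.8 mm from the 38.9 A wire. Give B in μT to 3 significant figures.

Each long wire gives B = μ₀I/(2πd). Distances are d₁ = 0.0148 m and d₂ = 0.0559 m.
B₁ = 5.26×10⁻⁴ T, B₂ = 7.08×10⁻⁵ T.
Between parallel currents the two contributions point in opposite directions, so they subtract. B = |B₁ − B₂| = |5.26×10⁻⁴ − 7.08×10⁻⁵| = 4.55×10⁻⁴ T.

B ≈ 455 μT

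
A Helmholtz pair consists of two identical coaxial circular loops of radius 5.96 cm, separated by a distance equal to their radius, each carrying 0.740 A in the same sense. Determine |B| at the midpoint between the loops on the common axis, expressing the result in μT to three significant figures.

Each loop contributes B = μ₀IR²/[2(R²+z²)^(3/2)] on the axis, with z measured from that loop.
Loop 1 (z = 0.0298 m): B₁ = 5.58×10⁻⁶ T. Loop 2 (z = 0.0298 m): B₂ = 5.58×10⁻⁶ T.
The fields add: B = B₁ + B₂ = 1.12×10⁻⁵ T.

B ≈ 11.2 μT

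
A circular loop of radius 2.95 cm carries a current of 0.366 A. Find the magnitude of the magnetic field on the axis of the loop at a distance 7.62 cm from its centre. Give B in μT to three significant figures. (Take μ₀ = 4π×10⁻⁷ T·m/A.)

B ≈ 0.367 μT

On the axis of a circular loop, B = μ₀IR² / [2(R²+z²)^(3/2)].
R² + z² = (0.0295)² + (0.0762)² = 0.006677 m², and (R²+z²)^(3/2) = 5.46×10⁻⁴ m³.
B = (4π×10⁻⁷ × 0.366 × 0.0008703) / (2 × 5.46×10⁻⁴) = 3.67×10⁻⁷ T.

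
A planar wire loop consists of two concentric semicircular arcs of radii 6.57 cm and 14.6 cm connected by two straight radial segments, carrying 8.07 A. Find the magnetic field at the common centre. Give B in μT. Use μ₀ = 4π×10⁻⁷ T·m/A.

B ≈ 21.2 μT

The radial connectors point toward the centre, so dl × r̂ = 0 and they contribute nothing.
Each semicircle gives μ₀I/(4R): inner arc 3.86×10⁻⁵ T, outer arc 1.74×10⁻⁵ T.
The two arcs carry current in opposite angular senses, so their fields oppose: B = |3.86×10⁻⁵ − 1.74×10⁻⁵| = 2.12×10⁻⁵ T.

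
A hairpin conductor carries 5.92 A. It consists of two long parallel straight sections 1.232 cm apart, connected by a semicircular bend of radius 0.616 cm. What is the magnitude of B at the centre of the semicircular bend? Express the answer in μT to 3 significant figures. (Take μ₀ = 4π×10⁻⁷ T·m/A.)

The semicircular arc contributes B_arc = μ₀I·π/(4πR) = μ₀I/(4R) = 3.02×10⁻⁴ T.
Each semi-infinite lead is at perpendicular distance R = 0.00616 m from the centre, with the perpendicular foot at its near end, so it contributes μ₀I/(4πR); both point the same way, together 1.92×10⁻⁴ T.
Arc and leads all point the same direction: B = 3.02×10⁻⁴ + 1.92×10⁻⁴ = 4.94×10⁻⁴ T.

B ≈ 494 μT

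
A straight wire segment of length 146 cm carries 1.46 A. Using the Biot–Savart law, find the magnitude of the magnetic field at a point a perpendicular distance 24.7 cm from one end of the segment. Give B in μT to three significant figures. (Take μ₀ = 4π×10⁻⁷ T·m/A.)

B ≈ 0.583 μT

For a finite straight segment, B = (μ₀I/4πd)(sinθ₁ + sinθ₂), where θ₁, θ₂ are the angles from the perpendicular to each end.
The perpendicular foot is at one end, so the two end-offsets along the wire are 0 and L = 1.46 m.
sinθ₁ = 0/√(0²+0.247²) = 0.0000; sinθ₂ = 1.46/√(1.46²+0.247²) = 0.9860.
B = (4π×10⁻⁷ × 1.46) / (4π × 0.247) × (0.0000 + 0.9860) = 5.83×10⁻⁷ T.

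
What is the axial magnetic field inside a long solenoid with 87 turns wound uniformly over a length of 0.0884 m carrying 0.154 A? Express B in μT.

Inside a long solenoid, B = μ₀nI with n = 984.2 turns/m.
B = 4π×10⁻⁷ × 984.2 × 0.154 = 1.90×10⁻⁴ T.

B ≈ 190 μT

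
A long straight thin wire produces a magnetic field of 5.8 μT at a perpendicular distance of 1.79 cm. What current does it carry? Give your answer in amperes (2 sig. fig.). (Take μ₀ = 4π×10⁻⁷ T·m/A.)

I ≈ 0.52 A

For a long straight wire B = μ₀I/(2πd), so I = 2πdB/μ₀.
I = 2π × 0.0179 × 5.80×10⁻⁶ / (4π×10⁻⁷) = 0.519 A.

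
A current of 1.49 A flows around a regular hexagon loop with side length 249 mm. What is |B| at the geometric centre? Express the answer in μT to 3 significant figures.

Each side is a finite straight segment at perpendicular distance d = a/(2 tan(π/6)) = 0.2156 m from the centre, with end-angles ±π/6.
One side contributes B₁ = (μ₀I/4πd)·2 sin(π/6) = 6.91×10⁻⁷ T.
All 6 sides add in the same direction: B = 6 × 6.91×10⁻⁷ = 4.15×10⁻⁶ T.

B ≈ 4.15 μT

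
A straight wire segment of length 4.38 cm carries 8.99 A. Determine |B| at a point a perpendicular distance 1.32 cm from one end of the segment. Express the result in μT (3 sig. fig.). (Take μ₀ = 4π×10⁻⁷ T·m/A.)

For a finite straight segment, B = (μ₀I/4πd)(sinθ₁ + sinθ₂), where θ₁, θ₂ are the angles from the perpendicular to each end.
The perpendicular foot is at one end, so the two end-offsets along the wire are 0 and L = 0.0438 m.
sinθ₁ = 0/√(0²+0.0132²) = 0.0000; sinθ₂ = 0.0438/√(0.0438²+0.0132²) = 0.9575.
B = (4π×10⁻⁷ × 8.99) / (4π × 0.0132) × (0.0000 + 0.9575) = 6.52×10⁻⁵ T.

B ≈ 65.2 μT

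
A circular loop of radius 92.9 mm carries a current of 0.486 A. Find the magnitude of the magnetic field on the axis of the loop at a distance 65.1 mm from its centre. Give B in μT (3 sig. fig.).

B ≈ 1.81 μT

On the axis of a circular loop, B = μ₀IR² / [2(R²+z²)^(3/2)].
R² + z² = (0.0929)² + (0.0651)² = 0.01287 m², and (R²+z²)^(3/2) = 1.46×10⁻³ m³.
B = (4π×10⁻⁷ × 0.486 × 0.00863) / (2 × 1.46×10⁻³) = 1.81×10⁻⁶ T.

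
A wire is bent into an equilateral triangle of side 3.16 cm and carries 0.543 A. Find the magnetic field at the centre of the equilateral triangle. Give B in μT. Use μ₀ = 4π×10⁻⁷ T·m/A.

B ≈ 30.9 μT

Each side is a finite straight segment at perpendicular distance d = a/(2 tan(π/3)) = 0.009122 m from the centre, with end-angles ±π/3.
One side contributes B₁ = (μ₀I/4πd)·2 sin(π/3) = 1.03×10⁻⁵ T.
All 3 sides add in the same direction: B = 3 × 1.03×10⁻⁵ = 3.09×10⁻⁵ T.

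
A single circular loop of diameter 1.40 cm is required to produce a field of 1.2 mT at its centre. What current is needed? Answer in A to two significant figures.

At the centre of a circular loop B = μ₀I/(2R), so I = 2RB/μ₀.
With R = 0.007 m, I = 2 × 0.007 × 1.20×10⁻³ / (4π×10⁻⁷) = 13.4 A.

I ≈ 13 A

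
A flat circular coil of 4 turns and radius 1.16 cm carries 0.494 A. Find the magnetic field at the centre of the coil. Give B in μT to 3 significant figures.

B ≈ 107 μT

For an N-turn flat coil, B = Nμ₀I/(2R) with R = 0.0116 m.
B = 4 × 2.68×10⁻⁵ T = 1.07×10⁻⁴ T.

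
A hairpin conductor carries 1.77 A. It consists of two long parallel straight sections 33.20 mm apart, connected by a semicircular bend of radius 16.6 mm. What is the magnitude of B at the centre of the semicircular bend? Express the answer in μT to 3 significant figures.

B ≈ 54.8 μT

The semicircular arc contributes B_arc = μ₀I·π/(4πR) = μ₀I/(4R) = 3.35×10⁻⁵ T.
Each semi-infinite lead is at perpendicular distance R = 0.0166 m from the centre, with the perpendicular foot at its near end, so it contributes μ₀I/(4πR); both point the same way, together 2.13×10⁻⁵ T.
Arc and leads all point the same direction: B = 3.35×10⁻⁵ + 2.13×10⁻⁵ = 5.48×10⁻⁵ T.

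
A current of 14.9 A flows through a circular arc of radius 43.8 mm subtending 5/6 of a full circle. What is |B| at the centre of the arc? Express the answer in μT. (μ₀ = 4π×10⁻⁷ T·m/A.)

The Biot–Savart field of a circular arc at its centre is B = μ₀Iφ/(4πR), with φ = 5.236 rad.
B = (4π×10⁻⁷ × 14.9 × 5.236) / (4π × 0.0438) = 1.78×10⁻⁴ T.

B ≈ 178 μT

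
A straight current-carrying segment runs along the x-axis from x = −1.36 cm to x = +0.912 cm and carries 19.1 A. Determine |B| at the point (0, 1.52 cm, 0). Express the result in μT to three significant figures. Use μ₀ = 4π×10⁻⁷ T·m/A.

B ≈ 148 μT

For a finite straight segment, B = (μ₀I/4πd)(sinθ₁ + sinθ₂), where θ₁, θ₂ are the angles from the perpendicular to each end.
The perpendicular distance is d = 0.0152 m; the end-offsets along the wire are a = 0.0136 m and b = 0.00912 m.
sinθ₁ = 0.0136/√(0.0136²+0.0152²) = 0.6668; sinθ₂ = 0.00912/√(0.00912²+0.0152²) = 0.5145.
B = (4π×10⁻⁷ × 19.1) / (4π × 0.0152) × (0.6668 + 0.5145) = 1.48×10⁻⁴ T.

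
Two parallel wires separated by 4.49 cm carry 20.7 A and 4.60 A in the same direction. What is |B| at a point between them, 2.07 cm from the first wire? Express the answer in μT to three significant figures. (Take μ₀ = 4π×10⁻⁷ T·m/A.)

B ≈ 162 μT

Each long wire gives B = μ₀I/(2πd). Distances are d₁ = 0.0207 m and d₂ = 0.0242 m.
B₁ = 2.00×10⁻⁴ T, B₂ = 3.80×10⁻⁵ T.
Between parallel currents the two contributions point in opposite directions, so they subtract. B = |B₁ − B₂| = |2.00×10⁻⁴ − 3.80×10⁻⁵| = 1.62×10⁻⁴ T.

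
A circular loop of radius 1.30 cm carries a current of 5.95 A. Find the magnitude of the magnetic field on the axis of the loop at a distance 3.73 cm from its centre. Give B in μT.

On the axis of a circular loop, B = μ₀IR² / [2(R²+z²)^(3/2)].
R² + z² = (0.013)² + (0.0373)² = 0.00156 m², and (R²+z²)^(3/2) = 6.16×10⁻⁵ m³.
B = (4π×10⁻⁷ × 5.95 × 0.000169) / (2 × 6.16×10⁻⁵) = 1.03×10⁻⁵ T.

B ≈ 10.3 μT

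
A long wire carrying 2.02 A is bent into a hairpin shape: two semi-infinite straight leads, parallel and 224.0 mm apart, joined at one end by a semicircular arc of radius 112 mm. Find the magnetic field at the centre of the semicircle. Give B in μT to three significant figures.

B ≈ 9.27 μT

The semicircular arc contributes B_arc = μ₀I·π/(4πR) = μ₀I/(4R) = 5.67×10⁻⁶ T.
Each semi-infinite lead is at perpendicular distance R = 0.112 m from the centre, with the perpendicular foot at its near end, so it contributes μ₀I/(4πR); both point the same way, together 3.61×10⁻⁶ T.
Arc and leads all point the same direction: B = 5.67×10⁻⁶ + 3.61×10⁻⁶ = 9.27×10⁻⁶ T.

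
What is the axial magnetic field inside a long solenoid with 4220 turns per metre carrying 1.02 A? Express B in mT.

B ≈ 5.41 mT

Inside a long solenoid, B = μ₀nI with n = 4220 turns/m.
B = 4π×10⁻⁷ × 4220 × 1.02 = 5.41×10⁻³ T.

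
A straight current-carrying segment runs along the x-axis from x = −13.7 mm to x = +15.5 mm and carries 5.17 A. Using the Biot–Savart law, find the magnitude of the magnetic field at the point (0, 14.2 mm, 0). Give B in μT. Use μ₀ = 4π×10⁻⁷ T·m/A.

B ≈ 52.1 μT

For a finite straight segment, B = (μ₀I/4πd)(sinθ₁ + sinθ₂), where θ₁, θ₂ are the angles from the perpendicular to each end.
The perpendicular distance is d = 0.0142 m; the end-offsets along the wire are a = 0.0137 m and b = 0.0155 m.
sinθ₁ = 0.0137/√(0.0137²+0.0142²) = 0.6943; sinθ₂ = 0.0155/√(0.0155²+0.0142²) = 0.7374.
B = (4π×10⁻⁷ × 5.17) / (4π × 0.0142) × (0.6943 + 0.7374) = 5.21×10⁻⁵ T.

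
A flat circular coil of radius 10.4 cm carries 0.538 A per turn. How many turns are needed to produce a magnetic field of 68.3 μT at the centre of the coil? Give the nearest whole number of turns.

For an N-turn coil, B = Nμ₀I/(2R). A single turn gives B₁ = 3.25×10⁻⁶ T with R = 0.104 m.
N = B/B₁ = 6.83×10⁻⁵ / 3.25×10⁻⁶ = 21.01.

N = 21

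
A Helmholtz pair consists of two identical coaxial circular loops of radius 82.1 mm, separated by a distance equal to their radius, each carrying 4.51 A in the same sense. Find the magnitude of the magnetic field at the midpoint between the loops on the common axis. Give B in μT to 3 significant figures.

Each loop contributes B = μ₀IR²/[2(R²+z²)^(3/2)] on the axis, with z measured from that loop.
Loop 1 (z = 0.04105 m): B₁ = 2.47×10⁻⁵ T. Loop 2 (z = 0.04105 m): B₂ = 2.47×10⁻⁵ T.
The fields add: B = B₁ + B₂ = 4.94×10⁻⁵ T.

B ≈ 49.4 μT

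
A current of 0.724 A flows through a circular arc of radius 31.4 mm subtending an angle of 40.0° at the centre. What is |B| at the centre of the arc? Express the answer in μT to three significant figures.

The Biot–Savart field of a circular arc at its centre is B = μ₀Iφ/(4πR), with φ = 0.6981 rad.
B = (4π×10⁻⁷ × 0.724 × 0.6981) / (4π × 0.0314) = 1.61×10⁻⁶ T.

B ≈ 1.61 μT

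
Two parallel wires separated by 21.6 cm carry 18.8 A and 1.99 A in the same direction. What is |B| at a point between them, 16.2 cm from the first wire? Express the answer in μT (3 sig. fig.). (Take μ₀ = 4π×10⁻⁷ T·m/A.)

B ≈ 15.8 μT

Each long wire gives B = μ₀I/(2πd). Distances are d₁ = 0.162 m and d₂ = 0.054 m.
B₁ = 2.32×10⁻⁵ T, B₂ = 7.37×10⁻⁶ T.
Between parallel currents the two contributions point in opposite directions, so they subtract. B = |B₁ − B₂| = |2.32×10⁻⁵ − 7.37×10⁻⁶| = 1.58×10⁻⁵ T.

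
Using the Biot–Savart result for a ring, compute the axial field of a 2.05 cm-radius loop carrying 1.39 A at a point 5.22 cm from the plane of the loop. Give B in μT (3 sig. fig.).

B ≈ 2.08 μT

On the axis of a circular loop, B = μ₀IR² / [2(R²+z²)^(3/2)].
R² + z² = (0.0205)² + (0.0522)² = 0.003145 m², and (R²+z²)^(3/2) = 1.76×10⁻⁴ m³.
B = (4π×10⁻⁷ × 1.39 × 0.0004202) / (2 × 1.76×10⁻⁴) = 2.08×10⁻⁶ T.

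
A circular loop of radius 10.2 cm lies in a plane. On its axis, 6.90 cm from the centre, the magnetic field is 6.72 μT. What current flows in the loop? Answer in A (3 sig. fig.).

I ≈ 1.92 A

On the axis of a loop, B = μ₀IR²/[2(R²+z²)^(3/2)], so I = 2B(R²+z²)^(3/2)/(μ₀R²).
R² + z² = 0.0104 + 0.004761 = 0.01516 m²; raised to 3/2 gives 1.87×10⁻³ m³.
I = 2 × 6.72×10⁻⁶ × 1.87×10⁻³ / (1.26×10⁻⁶ × 0.0104) = 1.92 A.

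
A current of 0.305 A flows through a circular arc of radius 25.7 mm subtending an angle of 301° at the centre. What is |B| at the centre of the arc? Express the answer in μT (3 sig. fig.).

The Biot–Savart field of a circular arc at its centre is B = μ₀Iφ/(4πR), with φ = 5.253 rad.
B = (4π×10⁻⁷ × 0.305 × 5.253) / (4π × 0.0257) = 6.23×10⁻⁶ T.

B ≈ 6.23 μT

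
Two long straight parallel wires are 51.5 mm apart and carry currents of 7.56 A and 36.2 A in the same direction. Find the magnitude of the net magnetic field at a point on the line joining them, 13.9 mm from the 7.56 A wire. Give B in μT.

Each long wire gives B = μ₀I/(2πd). Distances are d₁ = 0.0139 m and d₂ = 0.0376 m.
B₁ = 1.09×10⁻⁴ T, B₂ = 1.93×10⁻⁴ T.
Between parallel currents the two contributions point in opposite directions, so they subtract. B = |B₁ − B₂| = |1.09×10⁻⁴ − 1.93×10⁻⁴| = 8.38×10⁻⁵ T.

B ≈ 83.8 μT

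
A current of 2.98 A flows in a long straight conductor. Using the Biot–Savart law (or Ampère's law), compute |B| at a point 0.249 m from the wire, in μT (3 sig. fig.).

For an infinitely long straight wire, B = μ₀I/(2πd).
B = (4π×10⁻⁷ × 2.98) / (2π × 0.249) = 2.39×10⁻⁶ T.

B ≈ 2.39 μT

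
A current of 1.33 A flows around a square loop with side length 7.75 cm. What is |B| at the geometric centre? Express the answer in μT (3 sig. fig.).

Each side is a finite straight segment at perpendicular distance d = a/(2 tan(π/4)) = 0.03875 m from the centre, with end-angles ±π/4.
One side contributes B₁ = (μ₀I/4πd)·2 sin(π/4) = 4.85×10⁻⁶ T.
All 4 sides add in the same direction: B = 4 × 4.85×10⁻⁶ = 1.94×10⁻⁵ T.

B ≈ 19.4 μT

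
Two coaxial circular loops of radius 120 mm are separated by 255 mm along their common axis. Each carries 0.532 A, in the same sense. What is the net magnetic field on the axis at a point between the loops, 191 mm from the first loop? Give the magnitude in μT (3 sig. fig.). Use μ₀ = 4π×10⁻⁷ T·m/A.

Each loop contributes B = μ₀IR²/[2(R²+z²)^(3/2)] on the axis, with z measured from that loop.
Loop 1 (z = 0.191 m): B₁ = 4.19×10⁻⁷ T. Loop 2 (z = 0.064 m): B₂ = 1.91×10⁻⁶ T.
The fields add: B = B₁ + B₂ = 2.33×10⁻⁶ T.

B ≈ 2.33 μT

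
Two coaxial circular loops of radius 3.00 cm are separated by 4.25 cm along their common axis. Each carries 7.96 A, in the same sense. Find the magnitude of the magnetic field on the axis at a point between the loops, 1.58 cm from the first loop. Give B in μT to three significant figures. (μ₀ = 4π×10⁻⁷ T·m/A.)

B ≈ 185 μT

Each loop contributes B = μ₀IR²/[2(R²+z²)^(3/2)] on the axis, with z measured from that loop.
Loop 1 (z = 0.0158 m): B₁ = 1.15×10⁻⁴ T. Loop 2 (z = 0.0267 m): B₂ = 6.95×10⁻⁵ T.
The fields add: B = B₁ + B₂ = 1.85×10⁻⁴ T.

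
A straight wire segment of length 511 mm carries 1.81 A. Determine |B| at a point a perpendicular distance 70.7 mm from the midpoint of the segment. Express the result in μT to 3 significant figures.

B ≈ 4.93 μT

For a finite straight segment, B = (μ₀I/4πd)(sinθ₁ + sinθ₂), where θ₁, θ₂ are the angles from the perpendicular to each end.
The perpendicular from the point meets the wire at its midpoint, so each end is L/2 = 0.2555 m away along the wire.
sinθ₁ = 0.2555/√(0.2555²+0.0707²) = 0.9638; sinθ₂ = 0.2555/√(0.2555²+0.0707²) = 0.9638.
B = (4π×10⁻⁷ × 1.81) / (4π × 0.0707) × (0.9638 + 0.9638) = 4.93×10⁻⁶ T.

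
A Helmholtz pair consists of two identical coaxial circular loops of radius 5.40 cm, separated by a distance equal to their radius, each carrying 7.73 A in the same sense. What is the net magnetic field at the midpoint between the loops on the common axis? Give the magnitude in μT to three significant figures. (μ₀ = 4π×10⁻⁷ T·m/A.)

B ≈ 129 μT

Each loop contributes B = μ₀IR²/[2(R²+z²)^(3/2)] on the axis, with z measured from that loop.
Loop 1 (z = 0.027 m): B₁ = 6.44×10⁻⁵ T. Loop 2 (z = 0.027 m): B₂ = 6.44×10⁻⁵ T.
The fields add: B = B₁ + B₂ = 1.29×10⁻⁴ T.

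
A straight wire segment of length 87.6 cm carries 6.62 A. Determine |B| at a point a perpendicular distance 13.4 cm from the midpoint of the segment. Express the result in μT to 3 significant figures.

B ≈ 9.45 μT

For a finite straight segment, B = (μ₀I/4πd)(sinθ₁ + sinθ₂), where θ₁, θ₂ are the angles from the perpendicular to each end.
The perpendicular from the point meets the wire at its midpoint, so each end is L/2 = 0.438 m away along the wire.
sinθ₁ = 0.438/√(0.438²+0.134²) = 0.9562; sinθ₂ = 0.438/√(0.438²+0.134²) = 0.9562.
B = (4π×10⁻⁷ × 6.62) / (4π × 0.134) × (0.9562 + 0.9562) = 9.45×10⁻⁶ T.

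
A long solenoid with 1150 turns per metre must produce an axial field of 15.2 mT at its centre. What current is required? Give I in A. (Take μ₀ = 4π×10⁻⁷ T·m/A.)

I ≈ 10.5 A

Inside a long solenoid B = μ₀nI with n = 1150 m⁻¹, so I = B/(μ₀n).
I = 1.52×10⁻² / (4π×10⁻⁷ × 1150) = 10.5 A.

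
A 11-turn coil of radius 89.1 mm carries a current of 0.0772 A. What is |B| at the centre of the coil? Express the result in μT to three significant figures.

B ≈ 5.99 μT

For an N-turn flat coil, B = Nμ₀I/(2R) with R = 0.0891 m.
B = 11 × 5.44×10⁻⁷ T = 5.99×10⁻⁶ T.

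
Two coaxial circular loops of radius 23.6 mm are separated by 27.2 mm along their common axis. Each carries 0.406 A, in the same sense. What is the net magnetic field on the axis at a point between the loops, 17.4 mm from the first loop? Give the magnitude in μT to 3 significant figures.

B ≈ 14.2 μT

Each loop contributes B = μ₀IR²/[2(R²+z²)^(3/2)] on the axis, with z measured from that loop.
Loop 1 (z = 0.0174 m): B₁ = 5.64×10⁻⁶ T. Loop 2 (z = 0.0098 m): B₂ = 8.51×10⁻⁶ T.
The fields add: B = B₁ + B₂ = 1.42×10⁻⁵ T.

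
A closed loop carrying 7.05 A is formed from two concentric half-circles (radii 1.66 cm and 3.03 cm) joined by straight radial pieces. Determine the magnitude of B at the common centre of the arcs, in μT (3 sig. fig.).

B ≈ 60.3 μT

The radial connectors point toward the centre, so dl × r̂ = 0 and they contribute nothing.
Each semicircle gives μ₀I/(4R): inner arc 1.33×10⁻⁴ T, outer arc 7.31×10⁻⁵ T.
The two arcs carry current in opposite angular senses, so their fields oppose: B = |1.33×10⁻⁴ − 7.31×10⁻⁵| = 6.03×10⁻⁵ T.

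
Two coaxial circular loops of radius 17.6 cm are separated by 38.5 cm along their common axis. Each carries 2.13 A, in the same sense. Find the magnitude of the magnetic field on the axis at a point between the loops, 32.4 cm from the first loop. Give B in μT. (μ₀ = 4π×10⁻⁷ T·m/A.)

B ≈ 7.24 μT

Each loop contributes B = μ₀IR²/[2(R²+z²)^(3/2)] on the axis, with z measured from that loop.
Loop 1 (z = 0.324 m): B₁ = 8.27×10⁻⁷ T. Loop 2 (z = 0.061 m): B₂ = 6.41×10⁻⁶ T.
The fields add: B = B₁ + B₂ = 7.24×10⁻⁶ T.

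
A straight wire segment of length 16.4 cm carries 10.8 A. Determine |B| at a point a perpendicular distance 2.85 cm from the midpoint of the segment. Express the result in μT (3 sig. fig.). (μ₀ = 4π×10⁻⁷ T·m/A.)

For a finite straight segment, B = (μ₀I/4πd)(sinθ₁ + sinθ₂), where θ₁, θ₂ are the angles from the perpendicular to each end.
The perpendicular from the point meets the wire at its midpoint, so each end is L/2 = 0.082 m away along the wire.
sinθ₁ = 0.082/√(0.082²+0.0285²) = 0.9446; sinθ₂ = 0.082/√(0.082²+0.0285²) = 0.9446.
B = (4π×10⁻⁷ × 10.8) / (4π × 0.0285) × (0.9446 + 0.9446) = 7.16×10⁻⁵ T.

B ≈ 71.6 μT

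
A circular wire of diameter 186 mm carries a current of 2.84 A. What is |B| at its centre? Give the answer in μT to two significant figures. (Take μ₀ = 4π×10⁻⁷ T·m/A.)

At the centre of a circular loop the Biot–Savart law gives B = μ₀I/(2R) (so R = 0.093 m).
B = (4π×10⁻⁷ × 2.84) / (2 × 0.093) = 1.92×10⁻⁵ T.

B ≈ 19 μT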